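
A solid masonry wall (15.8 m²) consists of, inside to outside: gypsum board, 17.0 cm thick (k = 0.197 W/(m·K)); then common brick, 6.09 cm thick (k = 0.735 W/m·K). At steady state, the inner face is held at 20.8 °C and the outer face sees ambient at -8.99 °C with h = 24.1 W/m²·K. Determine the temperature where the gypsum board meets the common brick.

Treat each layer as a resistance in series:
  R_gypsum board = L/(kA) = 0.170/(0.197·15.8) = 0.05462 K/W
  R_common brick = L/(kA) = 0.0609/(0.735·15.8) = 0.005244 K/W
  R_conv,out = 1/(hA) = 1/(24.1·15.8) = 0.002626 K/W
ΣR = 0.05462 + 0.005244 + 0.002626 = 0.06249 K/W
Q = ΔT/ΣR = (20.8 °C − -8.99 °C)/0.06249 = 476.7 W
From the inner boundary to the gypsum board/common brick interface, ΣR_partial = 0.05462 K/W.
T_interface = T_in − Q·ΣR_partial = 20.8 °C − (476.7)(0.05462) = -5.24 °C

T = -5.24 °C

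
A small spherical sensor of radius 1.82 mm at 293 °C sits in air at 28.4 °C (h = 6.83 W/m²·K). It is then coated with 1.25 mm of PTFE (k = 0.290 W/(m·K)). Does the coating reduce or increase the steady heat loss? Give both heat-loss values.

Critical radius for a sphere: r_cr = 2k/h = 0.0849 m = 8.49 cm.
Outer radius after coating: r₂ = 0.00182 + 0.00125 = 0.00307 m.
Since r₁ < r_cr and r₂ ≤ r_cr, the coating moves toward the maximum at r_cr — heat loss rises.
Bare: R = 1/(4πr₁²h) = 3517 K/W; Q = 264.6/3517 = 0.0752 W.
Coated: R = R_cond + R_conv = 1298 K/W; Q = 264.6/1298 = 0.204 W.

increases: 0.0752 → 0.204 W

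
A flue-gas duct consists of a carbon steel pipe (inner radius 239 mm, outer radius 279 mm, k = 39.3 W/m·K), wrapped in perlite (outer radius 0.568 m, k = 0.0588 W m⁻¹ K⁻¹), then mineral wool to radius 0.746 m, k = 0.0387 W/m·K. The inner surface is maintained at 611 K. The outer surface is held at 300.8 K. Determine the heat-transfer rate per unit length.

Series thermal resistances, inner to outer:
  R'_carbon steel = ln(0.279/0.239)/(2πk) = 0.1547/(2π·39.3) = 6.267×10^-4 m·K/W
  R'_perlite = ln(0.568/0.279)/(2πk) = 0.7109/(2π·0.0588) = 1.924 m·K/W
  R'_mineral wool = ln(0.746/0.568)/(2πk) = 0.2726/(2π·0.0387) = 1.121 m·K/W
ΣR = 6.267×10^-4 + 1.924 + 1.121 = 3.046 m·K/W
Q' = ΔT/ΣR = (611 K − 300.8 K)/3.046 = 102 W/m

Q' = 102 W/m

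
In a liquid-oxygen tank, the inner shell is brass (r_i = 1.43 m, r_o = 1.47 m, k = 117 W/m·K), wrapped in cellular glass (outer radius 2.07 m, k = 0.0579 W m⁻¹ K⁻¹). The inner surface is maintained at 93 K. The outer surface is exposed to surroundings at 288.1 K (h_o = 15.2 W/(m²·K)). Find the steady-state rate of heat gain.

Treat each layer as a resistance in series:
  R_brass = (1/1.43 − 1/1.47)/(4πk) = 0.01903/(4π·117) = 1.294×10^-5 K/W
  R_cellular glass = (1/1.47 − 1/2.07)/(4πk) = 0.1972/(4π·0.0579) = 0.2710 K/W
  R_conv,out = 1/(4πr²h) = 1/(4π·2.07²·15.2) = 0.001222 K/W
ΣR = 1.294×10^-5 + 0.2710 + 0.001222 = 0.2722 K/W
Q = ΔT/ΣR = (93 K − 288.1 K)/0.2722 = -717 W
(Negative Q ⇒ heat flows inward; heat gain = 717 W.)

Q = 717 W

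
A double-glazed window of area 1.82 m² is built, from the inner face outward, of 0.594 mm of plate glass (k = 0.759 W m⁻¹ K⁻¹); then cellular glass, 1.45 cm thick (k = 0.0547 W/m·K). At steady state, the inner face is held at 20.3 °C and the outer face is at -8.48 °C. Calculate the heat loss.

Q = 197 W

Series thermal resistances, inner to outer:
  R_plate glass = L/(kA) = 5.94×10^-4/(0.759·1.82) = 4.300×10^-4 K/W
  R_cellular glass = L/(kA) = 0.0145/(0.0547·1.82) = 0.1456 K/W
ΣR = 4.300×10^-4 + 0.1456 = 0.1460 K/W
Q = ΔT/ΣR = (20.3 °C − -8.48 °C)/0.1460 = 197 W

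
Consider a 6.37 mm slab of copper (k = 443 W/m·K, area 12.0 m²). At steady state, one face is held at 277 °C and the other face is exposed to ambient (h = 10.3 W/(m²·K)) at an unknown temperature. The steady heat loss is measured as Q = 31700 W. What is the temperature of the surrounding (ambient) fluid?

T_out = 20.5 °C

Series resistances:
  R_copper = L/(kA) = 0.00637/(443·12.0) = 1.198×10^-6 K/W
  R_conv,out = 1/(hA) = 1/(10.3·12.0) = 0.008091 K/W
ΣR = 0.008092 K/W
ΔT = Q·ΣR = 31700 × 0.008092 = 256.5 K
Heat flows outward, so T_out = T_in − ΔT = 277 − 256.5 = 20.5 °C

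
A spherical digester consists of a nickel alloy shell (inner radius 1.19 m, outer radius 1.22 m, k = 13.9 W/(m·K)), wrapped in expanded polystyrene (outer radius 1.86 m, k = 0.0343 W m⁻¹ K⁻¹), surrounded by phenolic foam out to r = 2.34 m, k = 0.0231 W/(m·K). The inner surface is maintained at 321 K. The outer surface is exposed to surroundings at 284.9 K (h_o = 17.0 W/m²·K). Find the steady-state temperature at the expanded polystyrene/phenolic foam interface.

Treat each layer as a resistance in series:
  R_nickel alloy = (1/1.19 − 1/1.22)/(4πk) = 0.02066/(4π·13.9) = 1.183×10^-4 K/W
  R_expanded polystyrene = (1/1.22 − 1/1.86)/(4πk) = 0.2820/(4π·0.0343) = 0.6543 K/W
  R_phenolic foam = (1/1.86 − 1/2.34)/(4πk) = 0.1103/(4π·0.0231) = 0.3799 K/W
  R_conv,out = 1/(4πr²h) = 1/(4π·2.34²·17.0) = 8.549×10^-4 K/W
ΣR = 1.183×10^-4 + 0.6543 + 0.3799 + 8.549×10^-4 = 1.035 K/W
Q = ΔT/ΣR = (321 K − 284.9 K)/1.035 = 34.88 W
From the inner boundary to the expanded polystyrene/phenolic foam interface, ΣR_partial = 0.6544 K/W.
T_interface = T_in − Q·ΣR_partial = 321 K − (34.88)(0.6544) = 298.2 K

T = 298.2 K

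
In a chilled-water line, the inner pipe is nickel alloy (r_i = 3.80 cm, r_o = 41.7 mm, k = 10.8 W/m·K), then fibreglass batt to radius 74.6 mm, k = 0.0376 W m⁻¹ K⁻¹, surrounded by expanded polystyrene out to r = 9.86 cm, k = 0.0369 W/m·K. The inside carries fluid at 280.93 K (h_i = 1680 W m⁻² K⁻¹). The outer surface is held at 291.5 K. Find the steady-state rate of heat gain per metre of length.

Resistance network (inner→outer):
  R'_conv,in = 1/(2πr h) = 1/(2π·0.0380·1680) = 0.002493 m·K/W
  R'_nickel alloy = ln(0.0417/0.0380)/(2πk) = 0.09291/(2π·10.8) = 0.001369 m·K/W
  R'_fibreglass batt = ln(0.0746/0.0417)/(2πk) = 0.5816/(2π·0.0376) = 2.462 m·K/W
  R'_expanded polystyrene = ln(0.0986/0.0746)/(2πk) = 0.2789/(2π·0.0369) = 1.203 m·K/W
ΣR = 0.002493 + 0.001369 + 2.462 + 1.203 = 3.669 m·K/W
Q' = ΔT/ΣR = (280.93 K − 291.5 K)/3.669 = -2.88 W/m
(Negative Q' ⇒ heat flows inward; heat gain = 2.88 W/m.)

Q' = 2.88 W/m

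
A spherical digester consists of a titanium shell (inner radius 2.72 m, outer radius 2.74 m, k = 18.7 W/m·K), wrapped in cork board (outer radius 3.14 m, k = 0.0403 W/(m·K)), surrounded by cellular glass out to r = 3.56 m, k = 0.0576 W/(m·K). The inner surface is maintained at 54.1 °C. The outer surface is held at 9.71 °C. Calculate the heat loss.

Resistance network (inner→outer):
  R_titanium = (1/2.72 − 1/2.74)/(4πk) = 0.002684/(4π·18.7) = 1.142×10^-5 K/W
  R_cork board = (1/2.74 − 1/3.14)/(4πk) = 0.04649/(4π·0.0403) = 0.09180 K/W
  R_cellular glass = (1/3.14 − 1/3.56)/(4πk) = 0.03757/(4π·0.0576) = 0.05191 K/W
ΣR = 1.142×10^-5 + 0.09180 + 0.05191 = 0.1437 K/W
Q = ΔT/ΣR = (54.1 °C − 9.71 °C)/0.1437 = 309 W

Q = 309 W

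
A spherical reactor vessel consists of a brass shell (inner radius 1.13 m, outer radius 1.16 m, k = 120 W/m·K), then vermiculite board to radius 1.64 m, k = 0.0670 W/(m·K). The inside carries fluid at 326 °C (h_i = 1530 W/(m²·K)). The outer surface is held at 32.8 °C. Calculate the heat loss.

Treat each layer as a resistance in series:
  R_conv,in = 1/(4πr²h) = 1/(4π·1.13²·1530) = 4.073×10^-5 K/W
  R_brass = (1/1.13 − 1/1.16)/(4πk) = 0.02289/(4π·120) = 1.518×10^-5 K/W
  R_vermiculite board = (1/1.16 − 1/1.64)/(4πk) = 0.2523/(4π·0.0670) = 0.2997 K/W
ΣR = 4.073×10^-5 + 1.518×10^-5 + 0.2997 = 0.2998 K/W
Q = ΔT/ΣR = (326 °C − 32.8 °C)/0.2998 = 978 W

Q = 978 W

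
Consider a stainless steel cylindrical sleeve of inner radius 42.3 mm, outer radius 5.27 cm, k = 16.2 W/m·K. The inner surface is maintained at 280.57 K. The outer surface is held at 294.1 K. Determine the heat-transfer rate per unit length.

Q' = 2πk·ΔT/ln(r₂/r₁) = 2π × 16.2 × 13.53 / ln(0.0527/0.0423) = 6260 W/m

Q' = 6.26 kW/m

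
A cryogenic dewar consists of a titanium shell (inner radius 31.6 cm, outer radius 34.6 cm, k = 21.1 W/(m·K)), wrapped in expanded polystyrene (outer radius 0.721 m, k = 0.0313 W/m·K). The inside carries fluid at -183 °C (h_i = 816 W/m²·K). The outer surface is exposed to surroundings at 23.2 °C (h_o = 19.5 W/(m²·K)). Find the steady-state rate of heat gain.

Q = 53.8 W

Resistance network (inner→outer):
  R_conv,in = 1/(4πr²h) = 1/(4π·0.316²·816) = 9.766×10^-4 K/W
  R_titanium = (1/0.316 − 1/0.346)/(4πk) = 0.2744/(4π·21.1) = 0.001035 K/W
  R_expanded polystyrene = (1/0.346 − 1/0.721)/(4πk) = 1.503/(4π·0.0313) = 3.822 K/W
  R_conv,out = 1/(4πr²h) = 1/(4π·0.721²·19.5) = 0.007850 K/W
ΣR = 9.766×10^-4 + 0.001035 + 3.822 + 0.007850 = 3.832 K/W
Q = ΔT/ΣR = (-183 °C − 23.2 °C)/3.832 = -53.8 W
(Negative Q ⇒ heat flows inward; heat gain = 53.8 W.)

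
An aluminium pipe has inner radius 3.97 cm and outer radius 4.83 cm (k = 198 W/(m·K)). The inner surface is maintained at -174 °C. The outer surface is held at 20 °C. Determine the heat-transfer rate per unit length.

Q' = 2πk·ΔT/ln(r₂/r₁) = 2π × 198 × 194 / ln(0.0483/0.0397) = 1.23×10^6 W/m

Q' = 1.23×10^6 W/m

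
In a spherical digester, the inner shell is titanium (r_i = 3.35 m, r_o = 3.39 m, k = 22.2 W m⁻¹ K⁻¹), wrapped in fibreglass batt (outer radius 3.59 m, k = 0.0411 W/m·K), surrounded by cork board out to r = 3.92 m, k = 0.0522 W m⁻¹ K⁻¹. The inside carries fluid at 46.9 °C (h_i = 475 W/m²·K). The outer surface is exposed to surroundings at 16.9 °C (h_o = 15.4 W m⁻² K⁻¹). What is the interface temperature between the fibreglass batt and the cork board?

T = 32.8 °C

Series thermal resistances, inner to outer:
  R_conv,in = 1/(4πr²h) = 1/(4π·3.35²·475) = 1.493×10^-5 K/W
  R_titanium = (1/3.35 − 1/3.39)/(4πk) = 0.003522/(4π·22.2) = 1.263×10^-5 K/W
  R_fibreglass batt = (1/3.39 − 1/3.59)/(4πk) = 0.01643/(4π·0.0411) = 0.03182 K/W
  R_cork board = (1/3.59 − 1/3.92)/(4πk) = 0.02345/(4π·0.0522) = 0.03575 K/W
  R_conv,out = 1/(4πr²h) = 1/(4π·3.92²·15.4) = 3.363×10^-4 K/W
ΣR = 1.493×10^-5 + 1.263×10^-5 + 0.03182 + 0.03575 + 3.363×10^-4 = 0.06793 K/W
Q = ΔT/ΣR = (46.9 °C − 16.9 °C)/0.06793 = 441.6 W
From the inner boundary to the fibreglass batt/cork board interface, ΣR_partial = 0.03185 K/W.
T_interface = T_in − Q·ΣR_partial = 46.9 °C − (441.6)(0.03185) = 32.8 °C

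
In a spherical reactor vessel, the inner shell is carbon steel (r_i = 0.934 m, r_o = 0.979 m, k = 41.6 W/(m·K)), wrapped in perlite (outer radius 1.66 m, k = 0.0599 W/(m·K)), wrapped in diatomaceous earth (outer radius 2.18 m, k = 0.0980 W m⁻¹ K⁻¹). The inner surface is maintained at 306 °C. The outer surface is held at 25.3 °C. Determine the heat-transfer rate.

Resistance network (inner→outer):
  R_carbon steel = (1/0.934 − 1/0.979)/(4πk) = 0.04921/(4π·41.6) = 9.414×10^-5 K/W
  R_perlite = (1/0.979 − 1/1.66)/(4πk) = 0.4190/(4π·0.0599) = 0.5567 K/W
  R_diatomaceous earth = (1/1.66 − 1/2.18)/(4πk) = 0.1437/(4π·0.0980) = 0.1167 K/W
ΣR = 9.414×10^-5 + 0.5567 + 0.1167 = 0.6735 K/W
Q = ΔT/ΣR = (306 °C − 25.3 °C)/0.6735 = 417 W

Q = 417 W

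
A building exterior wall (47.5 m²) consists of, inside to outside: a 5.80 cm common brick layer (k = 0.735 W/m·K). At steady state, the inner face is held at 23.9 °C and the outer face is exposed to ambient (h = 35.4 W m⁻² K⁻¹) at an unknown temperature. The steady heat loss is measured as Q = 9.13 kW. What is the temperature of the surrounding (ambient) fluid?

Series resistances:
  R_common brick = L/(kA) = 0.0580/(0.735·47.5) = 0.001661 K/W
  R_conv,out = 1/(hA) = 1/(35.4·47.5) = 5.947×10^-4 K/W
ΣR = 0.002256 K/W
ΔT = Q·ΣR = 9130 × 0.002256 = 20.60 K
Heat flows outward, so T_out = T_in − ΔT = 23.9 − 20.60 = 3.30 °C

T_out = 3.30 °C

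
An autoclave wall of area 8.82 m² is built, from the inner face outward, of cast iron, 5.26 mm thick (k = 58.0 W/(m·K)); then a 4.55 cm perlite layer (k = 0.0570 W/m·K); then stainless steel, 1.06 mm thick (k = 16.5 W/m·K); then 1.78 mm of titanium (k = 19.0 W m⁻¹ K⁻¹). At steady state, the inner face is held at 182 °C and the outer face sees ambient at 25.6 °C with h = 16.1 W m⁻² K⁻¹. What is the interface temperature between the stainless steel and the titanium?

T = 36.9 °C

Series thermal resistances, inner to outer:
  R_cast iron = L/(kA) = 0.00526/(58.0·8.82) = 1.028×10^-5 K/W
  R_perlite = L/(kA) = 0.0455/(0.0570·8.82) = 0.09050 K/W
  R_stainless steel = L/(kA) = 0.00106/(16.5·8.82) = 7.284×10^-6 K/W
  R_titanium = L/(kA) = 0.00178/(19.0·8.82) = 1.062×10^-5 K/W
  R_conv,out = 1/(hA) = 1/(16.1·8.82) = 0.007042 K/W
ΣR = 1.028×10^-5 + 0.09050 + 7.284×10^-6 + 1.062×10^-5 + 0.007042 = 0.09757 K/W
Q = ΔT/ΣR = (182 °C − 25.6 °C)/0.09757 = 1603 W
From the inner boundary to the stainless steel/titanium interface, ΣR_partial = 0.09052 K/W.
T_interface = T_in − Q·ΣR_partial = 182 °C − (1603)(0.09052) = 36.9 °C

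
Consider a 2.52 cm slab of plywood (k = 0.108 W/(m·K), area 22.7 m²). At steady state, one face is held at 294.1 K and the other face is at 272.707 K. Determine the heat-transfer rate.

Q = 2.08 kW

Q = kA·ΔT/L = 0.108 × 22.7 × |294.1 K − 272.707 K| / 0.0252 = 2080 W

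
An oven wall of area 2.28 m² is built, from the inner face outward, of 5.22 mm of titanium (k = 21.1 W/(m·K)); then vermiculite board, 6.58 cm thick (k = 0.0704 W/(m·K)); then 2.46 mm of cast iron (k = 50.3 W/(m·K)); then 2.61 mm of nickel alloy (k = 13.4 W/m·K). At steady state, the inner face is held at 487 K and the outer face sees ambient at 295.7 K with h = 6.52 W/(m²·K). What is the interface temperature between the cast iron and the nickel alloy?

Resistance network (inner→outer):
  R_titanium = L/(kA) = 0.00522/(21.1·2.28) = 1.085×10^-4 K/W
  R_vermiculite board = L/(kA) = 0.0658/(0.0704·2.28) = 0.4099 K/W
  R_cast iron = L/(kA) = 0.00246/(50.3·2.28) = 2.145×10^-5 K/W
  R_nickel alloy = L/(kA) = 0.00261/(13.4·2.28) = 8.543×10^-5 K/W
  R_conv,out = 1/(hA) = 1/(6.52·2.28) = 0.06727 K/W
ΣR = 1.085×10^-4 + 0.4099 + 2.145×10^-5 + 8.543×10^-5 + 0.06727 = 0.4774 K/W
Q = ΔT/ΣR = (487 K − 295.7 K)/0.4774 = 400.7 W
From the inner boundary to the cast iron/nickel alloy interface, ΣR_partial = 0.4100 K/W.
T_interface = T_in − Q·ΣR_partial = 487 K − (400.7)(0.4100) = 322.7 K

T = 322.7 K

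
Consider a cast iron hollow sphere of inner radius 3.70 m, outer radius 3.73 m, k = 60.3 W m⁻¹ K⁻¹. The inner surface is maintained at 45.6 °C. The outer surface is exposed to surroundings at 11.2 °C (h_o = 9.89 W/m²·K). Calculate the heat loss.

Q = 59200 W

Series thermal resistances, inner to outer:
  R_cast iron = (1/3.70 − 1/3.73)/(4πk) = 0.002174/(4π·60.3) = 2.869×10^-6 K/W
  R_conv,out = 1/(4πr²h) = 1/(4π·3.73²·9.89) = 5.783×10^-4 K/W
ΣR = 2.869×10^-6 + 5.783×10^-4 = 5.812×10^-4 K/W
Q = ΔT/ΣR = (45.6 °C − 11.2 °C)/5.812×10^-4 = 59200 W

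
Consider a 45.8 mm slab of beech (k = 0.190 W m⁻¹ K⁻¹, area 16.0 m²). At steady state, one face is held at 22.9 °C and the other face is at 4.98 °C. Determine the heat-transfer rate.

Q = kA·ΔT/L = 0.190 × 16.0 × |22.9 °C − 4.98 °C| / 0.0458 = 1190 W

Q = 1190 W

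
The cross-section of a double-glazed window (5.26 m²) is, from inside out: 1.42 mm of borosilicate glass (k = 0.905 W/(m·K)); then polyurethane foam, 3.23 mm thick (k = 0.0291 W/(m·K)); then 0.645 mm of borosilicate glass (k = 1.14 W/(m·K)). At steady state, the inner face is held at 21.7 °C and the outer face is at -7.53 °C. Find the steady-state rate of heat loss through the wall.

Q = 1360 W

Resistance network (inner→outer):
  R_borosilicate glass = L/(kA) = 0.00142/(0.905·5.26) = 2.983×10^-4 K/W
  R_polyurethane foam = L/(kA) = 0.00323/(0.0291·5.26) = 0.02110 K/W
  R_borosilicate glass = L/(kA) = 6.45×10^-4/(1.14·5.26) = 1.076×10^-4 K/W
ΣR = 2.983×10^-4 + 0.02110 + 1.076×10^-4 = 0.02151 K/W
Q = ΔT/ΣR = (21.7 °C − -7.53 °C)/0.02151 = 1360 W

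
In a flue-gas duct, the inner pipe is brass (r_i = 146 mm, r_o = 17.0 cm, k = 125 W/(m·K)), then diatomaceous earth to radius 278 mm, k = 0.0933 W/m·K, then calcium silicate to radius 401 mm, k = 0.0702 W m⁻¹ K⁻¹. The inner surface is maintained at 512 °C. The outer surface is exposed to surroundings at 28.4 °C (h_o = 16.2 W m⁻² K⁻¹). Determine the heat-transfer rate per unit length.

Q' = 285 W/m

Treat each layer as a resistance in series:
  R'_brass = ln(0.170/0.146)/(2πk) = 0.1522/(2π·125) = 1.938×10^-4 m·K/W
  R'_diatomaceous earth = ln(0.278/0.170)/(2πk) = 0.4918/(2π·0.0933) = 0.8390 m·K/W
  R'_calcium silicate = ln(0.401/0.278)/(2πk) = 0.3663/(2π·0.0702) = 0.8306 m·K/W
  R'_conv,out = 1/(2πr h) = 1/(2π·0.401·16.2) = 0.02450 m·K/W
ΣR = 1.938×10^-4 + 0.8390 + 0.8306 + 0.02450 = 1.694 m·K/W
Q' = ΔT/ΣR = (512 °C − 28.4 °C)/1.694 = 285 W/m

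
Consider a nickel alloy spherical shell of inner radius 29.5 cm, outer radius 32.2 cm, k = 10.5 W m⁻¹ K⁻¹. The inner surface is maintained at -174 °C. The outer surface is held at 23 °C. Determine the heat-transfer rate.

Q = 4πk·ΔT/(1/r₁ − 1/r₂) = 4π × 10.5 × 197 / (1/0.295 − 1/0.322) = 91400 W

Q = 91400 W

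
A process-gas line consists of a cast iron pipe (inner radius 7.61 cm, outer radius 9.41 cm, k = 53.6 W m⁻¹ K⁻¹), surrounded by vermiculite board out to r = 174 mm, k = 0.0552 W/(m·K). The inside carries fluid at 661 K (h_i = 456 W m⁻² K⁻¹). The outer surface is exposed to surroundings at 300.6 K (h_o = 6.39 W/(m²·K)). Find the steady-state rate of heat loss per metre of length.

Q' = 188 W/m

Series thermal resistances, inner to outer:
  R'_conv,in = 1/(2πr h) = 1/(2π·0.0761·456) = 0.004586 m·K/W
  R'_cast iron = ln(0.0941/0.0761)/(2πk) = 0.2123/(2π·53.6) = 6.304×10^-4 m·K/W
  R'_vermiculite board = ln(0.174/0.0941)/(2πk) = 0.6147/(2π·0.0552) = 1.772 m·K/W
  R'_conv,out = 1/(2πr h) = 1/(2π·0.174·6.39) = 0.1431 m·K/W
ΣR = 0.004586 + 6.304×10^-4 + 1.772 + 0.1431 = 1.920 m·K/W
Q' = ΔT/ΣR = (661 K − 300.6 K)/1.920 = 188 W/m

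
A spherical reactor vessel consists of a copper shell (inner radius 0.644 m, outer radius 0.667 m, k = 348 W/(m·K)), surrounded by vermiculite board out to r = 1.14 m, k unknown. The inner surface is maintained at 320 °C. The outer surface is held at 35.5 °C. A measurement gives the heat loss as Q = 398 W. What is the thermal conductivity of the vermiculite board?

ΣR = ΔT/Q = |320 − 35.5|/398 = 0.7148 K/W
Known resistances:
  R_copper = (1/0.644 − 1/0.667)/(4πk) = 0.05354/(4π·348) = 1.224×10^-5 K/W
R_vermiculite board = ΣR − ΣR_known = 0.7148 − 1.224×10^-5 = 0.7148 K/W
(1/r₁−1/r₂)/(4πk) = 0.7148 ⇒ k = 0.6221/(4π·0.7148) = 0.0693 W/m·K

k = 0.0693 W/m·K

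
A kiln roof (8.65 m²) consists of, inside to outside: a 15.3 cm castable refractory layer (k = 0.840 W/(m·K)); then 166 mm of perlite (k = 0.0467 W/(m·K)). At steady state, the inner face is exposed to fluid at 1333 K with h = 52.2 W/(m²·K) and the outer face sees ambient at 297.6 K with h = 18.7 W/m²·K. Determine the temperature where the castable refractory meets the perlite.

Resistance network (inner→outer):
  R_conv,in = 1/(hA) = 1/(52.2·8.65) = 0.002215 K/W
  R_castable refractory = L/(kA) = 0.153/(0.840·8.65) = 0.02106 K/W
  R_perlite = L/(kA) = 0.166/(0.0467·8.65) = 0.4109 K/W
  R_conv,out = 1/(hA) = 1/(18.7·8.65) = 0.006182 K/W
ΣR = 0.002215 + 0.02106 + 0.4109 + 0.006182 = 0.4404 K/W
Q = ΔT/ΣR = (1333 K − 297.6 K)/0.4404 = 2351 W
From the inner boundary to the castable refractory/perlite interface, ΣR_partial = 0.02327 K/W.
T_interface = T_in − Q·ΣR_partial = 1333 K − (2351)(0.02327) = 1278 K

T = 1278 K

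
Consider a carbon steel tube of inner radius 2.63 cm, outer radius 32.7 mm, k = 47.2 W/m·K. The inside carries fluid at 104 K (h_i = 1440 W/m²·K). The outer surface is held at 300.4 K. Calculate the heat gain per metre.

Treat each layer as a resistance in series:
  R'_conv,in = 1/(2πr h) = 1/(2π·0.0263·1440) = 0.004202 m·K/W
  R'_carbon steel = ln(0.0327/0.0263)/(2πk) = 0.2178/(2π·47.2) = 7.344×10^-4 m·K/W
ΣR = 0.004202 + 7.344×10^-4 = 0.004936 m·K/W
Q' = ΔT/ΣR = (104 K − 300.4 K)/0.004936 = -39800 W/m
(Negative Q' ⇒ heat flows inward; heat gain = 39800 W/m.)

Q' = 39800 W/m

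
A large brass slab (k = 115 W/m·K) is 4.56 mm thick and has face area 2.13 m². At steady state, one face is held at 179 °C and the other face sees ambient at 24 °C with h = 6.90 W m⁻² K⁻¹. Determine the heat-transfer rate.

Series thermal resistances, inner to outer:
  R_brass = L/(kA) = 0.00456/(115·2.13) = 1.862×10^-5 K/W
  R_conv,out = 1/(hA) = 1/(6.90·2.13) = 0.06804 K/W
ΣR = 1.862×10^-5 + 0.06804 = 0.06806 K/W
Q = ΔT/ΣR = (179 °C − 24 °C)/0.06806 = 2280 W

Q = 2.28 kW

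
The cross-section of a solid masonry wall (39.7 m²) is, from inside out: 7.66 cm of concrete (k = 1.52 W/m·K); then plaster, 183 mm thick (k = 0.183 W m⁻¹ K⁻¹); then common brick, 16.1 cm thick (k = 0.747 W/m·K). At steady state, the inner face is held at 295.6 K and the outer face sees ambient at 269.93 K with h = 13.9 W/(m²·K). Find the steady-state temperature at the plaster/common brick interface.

T = 275.45 K

Treat each layer as a resistance in series:
  R_concrete = L/(kA) = 0.0766/(1.52·39.7) = 0.001269 K/W
  R_plaster = L/(kA) = 0.183/(0.183·39.7) = 0.02519 K/W
  R_common brick = L/(kA) = 0.161/(0.747·39.7) = 0.005429 K/W
  R_conv,out = 1/(hA) = 1/(13.9·39.7) = 0.001812 K/W
ΣR = 0.001269 + 0.02519 + 0.005429 + 0.001812 = 0.03370 K/W
Q = ΔT/ΣR = (295.6 K − 269.93 K)/0.03370 = 761.7 W
From the inner boundary to the plaster/common brick interface, ΣR_partial = 0.02646 K/W.
T_interface = T_in − Q·ΣR_partial = 295.6 K − (761.7)(0.02646) = 275.45 K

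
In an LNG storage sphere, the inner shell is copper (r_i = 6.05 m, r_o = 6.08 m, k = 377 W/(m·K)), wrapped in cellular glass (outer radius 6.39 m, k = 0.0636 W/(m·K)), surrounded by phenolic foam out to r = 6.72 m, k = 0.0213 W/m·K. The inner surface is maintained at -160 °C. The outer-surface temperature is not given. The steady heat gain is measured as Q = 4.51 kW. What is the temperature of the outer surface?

Sum the resistances:
  R_copper = (1/6.05 − 1/6.08)/(4πk) = 8.156×10^-4/(4π·377) = 1.722×10^-7 K/W
  R_cellular glass = (1/6.08 − 1/6.39)/(4πk) = 0.007979/(4π·0.0636) = 0.009984 K/W
  R_phenolic foam = (1/6.39 − 1/6.72)/(4πk) = 0.007685/(4π·0.0213) = 0.02871 K/W
ΣR = 0.03870 K/W
ΔT = Q·ΣR = 4510 × 0.03870 = 174.5 K
Heat flows inward, so T_out = T_in + ΔT = -160 + 174.5 = 14.5 °C

T_out = 14.5 °C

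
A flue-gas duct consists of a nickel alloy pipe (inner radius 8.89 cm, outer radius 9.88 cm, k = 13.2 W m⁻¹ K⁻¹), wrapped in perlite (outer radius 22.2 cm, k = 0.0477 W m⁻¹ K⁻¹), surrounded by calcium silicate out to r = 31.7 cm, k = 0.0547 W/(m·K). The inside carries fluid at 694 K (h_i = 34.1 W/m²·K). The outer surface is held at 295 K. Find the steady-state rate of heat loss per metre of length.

Q' = 105 W/m

Resistance network (inner→outer):
  R'_conv,in = 1/(2πr h) = 1/(2π·0.0889·34.1) = 0.05250 m·K/W
  R'_nickel alloy = ln(0.0988/0.0889)/(2πk) = 0.1056/(2π·13.2) = 0.001273 m·K/W
  R'_perlite = ln(0.222/0.0988)/(2πk) = 0.8096/(2π·0.0477) = 2.701 m·K/W
  R'_calcium silicate = ln(0.317/0.222)/(2πk) = 0.3562/(2π·0.0547) = 1.036 m·K/W
ΣR = 0.05250 + 0.001273 + 2.701 + 1.036 = 3.791 m·K/W
Q' = ΔT/ΣR = (694 K − 295 K)/3.791 = 105 W/m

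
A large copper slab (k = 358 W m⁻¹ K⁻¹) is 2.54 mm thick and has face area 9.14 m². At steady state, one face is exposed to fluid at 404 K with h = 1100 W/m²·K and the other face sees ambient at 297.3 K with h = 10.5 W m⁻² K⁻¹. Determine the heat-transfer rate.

Treat each layer as a resistance in series:
  R_conv,in = 1/(hA) = 1/(1100·9.14) = 9.946×10^-5 K/W
  R_copper = L/(kA) = 0.00254/(358·9.14) = 7.763×10^-7 K/W
  R_conv,out = 1/(hA) = 1/(10.5·9.14) = 0.01042 K/W
ΣR = 9.946×10^-5 + 7.763×10^-7 + 0.01042 = 0.01052 K/W
Q = ΔT/ΣR = (404 K − 297.3 K)/0.01052 = 10100 W

Q = 10100 W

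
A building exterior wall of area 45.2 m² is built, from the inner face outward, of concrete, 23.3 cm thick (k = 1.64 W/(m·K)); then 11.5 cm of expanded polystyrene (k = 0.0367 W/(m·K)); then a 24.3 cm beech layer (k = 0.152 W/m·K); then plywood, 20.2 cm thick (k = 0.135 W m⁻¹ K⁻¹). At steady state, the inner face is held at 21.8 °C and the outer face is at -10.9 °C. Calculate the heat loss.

Q = 232 W

Resistance network (inner→outer):
  R_concrete = L/(kA) = 0.233/(1.64·45.2) = 0.003143 K/W
  R_expanded polystyrene = L/(kA) = 0.115/(0.0367·45.2) = 0.06933 K/W
  R_beech = L/(kA) = 0.243/(0.152·45.2) = 0.03537 K/W
  R_plywood = L/(kA) = 0.202/(0.135·45.2) = 0.03310 K/W
ΣR = 0.003143 + 0.06933 + 0.03537 + 0.03310 = 0.1409 K/W
Q = ΔT/ΣR = (21.8 °C − -10.9 °C)/0.1409 = 232 W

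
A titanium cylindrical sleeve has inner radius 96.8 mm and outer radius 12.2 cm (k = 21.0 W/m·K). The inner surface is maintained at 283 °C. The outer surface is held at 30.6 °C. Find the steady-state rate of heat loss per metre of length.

Q' = 2πk·ΔT/ln(r₂/r₁) = 2π × 21.0 × 252.4 / ln(0.122/0.0968) = 1.44×10^5 W/m

Q' = 144 kW/m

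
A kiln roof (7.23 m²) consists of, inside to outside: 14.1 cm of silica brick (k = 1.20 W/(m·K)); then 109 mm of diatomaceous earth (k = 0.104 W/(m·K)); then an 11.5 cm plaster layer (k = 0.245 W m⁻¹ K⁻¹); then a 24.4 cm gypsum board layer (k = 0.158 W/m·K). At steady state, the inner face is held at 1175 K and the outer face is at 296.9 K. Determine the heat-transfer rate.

Treat each layer as a resistance in series:
  R_silica brick = L/(kA) = 0.141/(1.20·7.23) = 0.01625 K/W
  R_diatomaceous earth = L/(kA) = 0.109/(0.104·7.23) = 0.1450 K/W
  R_plaster = L/(kA) = 0.115/(0.245·7.23) = 0.06492 K/W
  R_gypsum board = L/(kA) = 0.244/(0.158·7.23) = 0.2136 K/W
ΣR = 0.01625 + 0.1450 + 0.06492 + 0.2136 = 0.4398 K/W
Q = ΔT/ΣR = (1175 K − 296.9 K)/0.4398 = 2000 W

Q = 2000 W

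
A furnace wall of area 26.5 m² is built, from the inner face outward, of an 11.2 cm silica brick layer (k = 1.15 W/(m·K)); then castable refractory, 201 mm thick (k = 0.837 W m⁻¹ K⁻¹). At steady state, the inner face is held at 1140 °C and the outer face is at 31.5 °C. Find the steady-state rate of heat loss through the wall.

Q = 87000 W

Series thermal resistances, inner to outer:
  R_silica brick = L/(kA) = 0.112/(1.15·26.5) = 0.003675 K/W
  R_castable refractory = L/(kA) = 0.201/(0.837·26.5) = 0.009062 K/W
ΣR = 0.003675 + 0.009062 = 0.01274 K/W
Q = ΔT/ΣR = (1140 °C − 31.5 °C)/0.01274 = 87000 W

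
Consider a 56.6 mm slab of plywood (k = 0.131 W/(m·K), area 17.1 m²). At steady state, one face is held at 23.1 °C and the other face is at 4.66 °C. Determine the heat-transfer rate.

Q = 730 W

Q = kA·ΔT/L = 0.131 × 17.1 × |23.1 °C − 4.66 °C| / 0.0566 = 730 W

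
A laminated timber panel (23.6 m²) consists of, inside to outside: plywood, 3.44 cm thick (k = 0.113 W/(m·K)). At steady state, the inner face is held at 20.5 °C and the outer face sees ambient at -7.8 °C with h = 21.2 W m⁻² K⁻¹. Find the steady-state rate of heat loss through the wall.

Series thermal resistances, inner to outer:
  R_plywood = L/(kA) = 0.0344/(0.113·23.6) = 0.01290 K/W
  R_conv,out = 1/(hA) = 1/(21.2·23.6) = 0.001999 K/W
ΣR = 0.01290 + 0.001999 = 0.01490 K/W
Q = ΔT/ΣR = (20.5 °C − -7.8 °C)/0.01490 = 1900 W

Q = 1900 W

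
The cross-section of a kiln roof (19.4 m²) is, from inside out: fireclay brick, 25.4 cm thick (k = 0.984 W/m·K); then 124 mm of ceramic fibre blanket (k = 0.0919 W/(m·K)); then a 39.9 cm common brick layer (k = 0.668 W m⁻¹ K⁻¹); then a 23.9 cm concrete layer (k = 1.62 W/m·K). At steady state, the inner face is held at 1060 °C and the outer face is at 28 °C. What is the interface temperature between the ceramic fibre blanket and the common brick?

T = 355 °C

Treat each layer as a resistance in series:
  R_fireclay brick = L/(kA) = 0.254/(0.984·19.4) = 0.01331 K/W
  R_ceramic fibre blanket = L/(kA) = 0.124/(0.0919·19.4) = 0.06955 K/W
  R_common brick = L/(kA) = 0.399/(0.668·19.4) = 0.03079 K/W
  R_concrete = L/(kA) = 0.239/(1.62·19.4) = 0.007605 K/W
ΣR = 0.01331 + 0.06955 + 0.03079 + 0.007605 = 0.1213 K/W
Q = ΔT/ΣR = (1060 °C − 28 °C)/0.1213 = 8508 W
From the inner boundary to the ceramic fibre blanket/common brick interface, ΣR_partial = 0.08286 K/W.
T_interface = T_in − Q·ΣR_partial = 1060 °C − (8508)(0.08286) = 355 °C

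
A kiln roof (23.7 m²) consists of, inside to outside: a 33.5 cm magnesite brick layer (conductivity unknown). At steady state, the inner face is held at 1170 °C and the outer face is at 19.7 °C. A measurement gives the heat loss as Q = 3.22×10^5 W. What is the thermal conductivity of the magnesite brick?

k = 3.96 W/m·K

ΣR = ΔT/Q = |1170 − 19.7|/3.22×10^5 = 0.003572 K/W
L/(kA) = 0.003572 ⇒ k = 0.335/(0.003572·23.7) = 3.96 W/m·K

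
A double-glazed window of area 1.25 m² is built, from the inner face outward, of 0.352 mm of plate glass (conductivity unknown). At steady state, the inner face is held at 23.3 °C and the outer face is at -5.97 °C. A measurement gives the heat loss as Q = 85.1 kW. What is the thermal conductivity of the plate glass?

k = 0.819 W/m·K

ΣR = ΔT/Q = |23.3 − -5.97|/85100 = 3.439×10^-4 K/W
L/(kA) = 3.439×10^-4 ⇒ k = 3.52×10^-4/(3.439×10^-4·1.25) = 0.819 W/m·K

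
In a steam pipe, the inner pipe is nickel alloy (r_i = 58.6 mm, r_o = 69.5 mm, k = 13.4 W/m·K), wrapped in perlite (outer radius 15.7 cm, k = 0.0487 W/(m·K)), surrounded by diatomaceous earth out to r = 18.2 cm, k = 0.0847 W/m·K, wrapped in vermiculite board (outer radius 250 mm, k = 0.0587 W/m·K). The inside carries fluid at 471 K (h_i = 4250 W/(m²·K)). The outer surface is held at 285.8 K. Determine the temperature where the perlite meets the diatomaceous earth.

T = 341.2 K

Resistance network (inner→outer):
  R'_conv,in = 1/(2πr h) = 1/(2π·0.0586·4250) = 6.390×10^-4 m·K/W
  R'_nickel alloy = ln(0.0695/0.0586)/(2πk) = 0.1706/(2π·13.4) = 0.002026 m·K/W
  R'_perlite = ln(0.157/0.0695)/(2πk) = 0.8149/(2π·0.0487) = 2.663 m·K/W
  R'_diatomaceous earth = ln(0.182/0.157)/(2πk) = 0.1478/(2π·0.0847) = 0.2776 m·K/W
  R'_vermiculite board = ln(0.250/0.182)/(2πk) = 0.3175/(2π·0.0587) = 0.8607 m·K/W
ΣR = 6.390×10^-4 + 0.002026 + 2.663 + 0.2776 + 0.8607 = 3.804 m·K/W
Q' = ΔT/ΣR = (471 K − 285.8 K)/3.804 = 48.69 W/m
From the inner boundary to the perlite/diatomaceous earth interface, ΣR_partial = 2.666 m·K/W.
T_interface = T_in − Q'·ΣR_partial = 471 K − (48.69)(2.666) = 341.2 K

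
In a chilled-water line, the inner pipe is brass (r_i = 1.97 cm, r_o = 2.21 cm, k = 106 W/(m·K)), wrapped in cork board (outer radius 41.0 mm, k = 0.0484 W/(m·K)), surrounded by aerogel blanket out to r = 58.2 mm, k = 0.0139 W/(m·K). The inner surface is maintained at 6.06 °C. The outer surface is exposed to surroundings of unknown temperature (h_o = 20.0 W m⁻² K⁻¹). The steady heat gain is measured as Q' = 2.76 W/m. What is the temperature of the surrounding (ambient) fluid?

T_out = 23.1 °C

Series resistances:
  R'_brass = ln(0.0221/0.0197)/(2πk) = 0.1150/(2π·106) = 1.726×10^-4 m·K/W
  R'_cork board = ln(0.0410/0.0221)/(2πk) = 0.6180/(2π·0.0484) = 2.032 m·K/W
  R'_aerogel blanket = ln(0.0582/0.0410)/(2πk) = 0.3503/(2π·0.0139) = 4.011 m·K/W
  R'_conv,out = 1/(2πr h) = 1/(2π·0.0582·20.0) = 0.1367 m·K/W
ΣR = 6.180 m·K/W
ΔT = Q'·ΣR = 2.76 × 6.180 = 17.06 K
Heat flows inward, so T_out = T_in + ΔT = 6.06 + 17.06 = 23.1 °C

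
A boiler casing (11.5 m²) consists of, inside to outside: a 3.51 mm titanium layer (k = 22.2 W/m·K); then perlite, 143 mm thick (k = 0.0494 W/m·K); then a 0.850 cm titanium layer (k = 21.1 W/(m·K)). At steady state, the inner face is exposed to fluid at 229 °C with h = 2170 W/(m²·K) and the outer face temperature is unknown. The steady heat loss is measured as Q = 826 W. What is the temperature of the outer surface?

Sum the resistances:
  R_conv,in = 1/(hA) = 1/(2170·11.5) = 4.007×10^-5 K/W
  R_titanium = L/(kA) = 0.00351/(22.2·11.5) = 1.375×10^-5 K/W
  R_perlite = L/(kA) = 0.143/(0.0494·11.5) = 0.2517 K/W
  R_titanium = L/(kA) = 0.00850/(21.1·11.5) = 3.503×10^-5 K/W
ΣR = 0.2518 K/W
ΔT = Q·ΣR = 826 × 0.2518 = 208.0 K
Heat flows outward, so T_out = T_in − ΔT = 229 − 208.0 = 21.0 °C

T_out = 21.0 °C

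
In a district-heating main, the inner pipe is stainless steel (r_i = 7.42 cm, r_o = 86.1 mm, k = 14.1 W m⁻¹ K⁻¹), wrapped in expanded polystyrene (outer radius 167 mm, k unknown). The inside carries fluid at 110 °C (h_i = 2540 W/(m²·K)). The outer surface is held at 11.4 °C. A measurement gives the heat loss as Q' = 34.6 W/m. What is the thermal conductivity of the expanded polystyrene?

ΣR = ΔT/Q' = |110 − 11.4|/34.6 = 2.850 m·K/W
Known resistances:
  R'_conv,in = 1/(2πr h) = 1/(2π·0.0742·2540) = 8.445×10^-4 m·K/W
  R'_stainless steel = ln(0.0861/0.0742)/(2πk) = 0.1487/(2π·14.1) = 0.001679 m·K/W
R_expanded polystyrene = ΣR − ΣR_known = 2.850 − 0.002523 = 2.847 m·K/W
ln(r₂/r₁)/(2πk) = 2.847 ⇒ k = 0.6625/(2π·2.847) = 0.0370 W/m·K

k = 0.0370 W/m·K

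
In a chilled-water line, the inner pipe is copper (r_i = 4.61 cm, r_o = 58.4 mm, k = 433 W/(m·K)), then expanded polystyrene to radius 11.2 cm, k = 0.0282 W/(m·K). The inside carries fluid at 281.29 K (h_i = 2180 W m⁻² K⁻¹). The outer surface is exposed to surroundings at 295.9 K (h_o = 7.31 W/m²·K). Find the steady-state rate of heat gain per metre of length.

Q' = 3.77 W/m

Series thermal resistances, inner to outer:
  R'_conv,in = 1/(2πr h) = 1/(2π·0.0461·2180) = 0.001584 m·K/W
  R'_copper = ln(0.0584/0.0461)/(2πk) = 0.2365/(2π·433) = 8.693×10^-5 m·K/W
  R'_expanded polystyrene = ln(0.112/0.0584)/(2πk) = 0.6512/(2π·0.0282) = 3.675 m·K/W
  R'_conv,out = 1/(2πr h) = 1/(2π·0.112·7.31) = 0.1944 m·K/W
ΣR = 0.001584 + 8.693×10^-5 + 3.675 + 0.1944 = 3.871 m·K/W
Q' = ΔT/ΣR = (281.29 K − 295.9 K)/3.871 = -3.77 W/m
(Negative Q' ⇒ heat flows inward; heat gain = 3.77 W/m.)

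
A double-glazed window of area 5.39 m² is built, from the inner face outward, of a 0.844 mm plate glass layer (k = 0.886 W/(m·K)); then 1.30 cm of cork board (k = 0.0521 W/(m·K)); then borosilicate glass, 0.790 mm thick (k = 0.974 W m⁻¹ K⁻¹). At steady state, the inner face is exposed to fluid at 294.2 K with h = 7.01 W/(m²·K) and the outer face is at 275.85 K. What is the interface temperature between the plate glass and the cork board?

T = 287.5 K

Resistance network (inner→outer):
  R_conv,in = 1/(hA) = 1/(7.01·5.39) = 0.02647 K/W
  R_plate glass = L/(kA) = 8.44×10^-4/(0.886·5.39) = 1.767×10^-4 K/W
  R_cork board = L/(kA) = 0.0130/(0.0521·5.39) = 0.04629 K/W
  R_borosilicate glass = L/(kA) = 7.90×10^-4/(0.974·5.39) = 1.505×10^-4 K/W
ΣR = 0.02647 + 1.767×10^-4 + 0.04629 + 1.505×10^-4 = 0.07309 K/W
Q = ΔT/ΣR = (294.2 K − 275.85 K)/0.07309 = 251.1 W
From the inner boundary to the plate glass/cork board interface, ΣR_partial = 0.02665 K/W.
T_interface = T_in − Q·ΣR_partial = 294.2 K − (251.1)(0.02665) = 287.5 K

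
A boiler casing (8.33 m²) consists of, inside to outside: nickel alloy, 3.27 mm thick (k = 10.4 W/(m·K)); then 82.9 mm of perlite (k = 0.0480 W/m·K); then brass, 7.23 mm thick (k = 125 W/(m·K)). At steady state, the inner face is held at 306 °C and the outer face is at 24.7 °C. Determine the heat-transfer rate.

Treat each layer as a resistance in series:
  R_nickel alloy = L/(kA) = 0.00327/(10.4·8.33) = 3.775×10^-5 K/W
  R_perlite = L/(kA) = 0.0829/(0.0480·8.33) = 0.2073 K/W
  R_brass = L/(kA) = 0.00723/(125·8.33) = 6.944×10^-6 K/W
ΣR = 3.775×10^-5 + 0.2073 + 6.944×10^-6 = 0.2073 K/W
Q = ΔT/ΣR = (306 °C − 24.7 °C)/0.2073 = 1360 W

Q = 1360 W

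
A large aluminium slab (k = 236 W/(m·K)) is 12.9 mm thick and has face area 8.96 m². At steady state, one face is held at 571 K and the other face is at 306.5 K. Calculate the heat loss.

Q = 43400 kW

Q = kA·ΔT/L = 236 × 8.96 × |571 K − 306.5 K| / 0.0129 = 4.34×10^7 W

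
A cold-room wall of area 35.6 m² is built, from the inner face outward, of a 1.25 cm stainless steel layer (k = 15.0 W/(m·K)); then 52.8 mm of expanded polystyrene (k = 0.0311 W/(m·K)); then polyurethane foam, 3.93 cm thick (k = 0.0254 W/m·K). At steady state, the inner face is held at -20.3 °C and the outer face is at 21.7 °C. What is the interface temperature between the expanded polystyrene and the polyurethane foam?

T = 1.68 °C

Treat each layer as a resistance in series:
  R_stainless steel = L/(kA) = 0.0125/(15.0·35.6) = 2.341×10^-5 K/W
  R_expanded polystyrene = L/(kA) = 0.0528/(0.0311·35.6) = 0.04769 K/W
  R_polyurethane foam = L/(kA) = 0.0393/(0.0254·35.6) = 0.04346 K/W
ΣR = 2.341×10^-5 + 0.04769 + 0.04346 = 0.09117 K/W
Q = ΔT/ΣR = (-20.3 °C − 21.7 °C)/0.09117 = -460.7 W
From the inner boundary to the expanded polystyrene/polyurethane foam interface, ΣR_partial = 0.04771 K/W.
T_interface = T_in − Q·ΣR_partial = -20.3 °C − (-460.7)(0.04771) = 1.68 °C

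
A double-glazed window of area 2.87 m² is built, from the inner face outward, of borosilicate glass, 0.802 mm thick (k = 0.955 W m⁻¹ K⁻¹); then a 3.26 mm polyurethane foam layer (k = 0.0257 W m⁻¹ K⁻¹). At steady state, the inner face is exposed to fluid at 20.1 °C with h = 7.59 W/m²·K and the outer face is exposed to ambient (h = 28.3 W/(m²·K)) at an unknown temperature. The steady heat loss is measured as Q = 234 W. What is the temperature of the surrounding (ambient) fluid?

T_out = -3.93 °C

Sum the resistances:
  R_conv,in = 1/(hA) = 1/(7.59·2.87) = 0.04591 K/W
  R_borosilicate glass = L/(kA) = 8.02×10^-4/(0.955·2.87) = 2.926×10^-4 K/W
  R_polyurethane foam = L/(kA) = 0.00326/(0.0257·2.87) = 0.04420 K/W
  R_conv,out = 1/(hA) = 1/(28.3·2.87) = 0.01231 K/W
ΣR = 0.1027 K/W
ΔT = Q·ΣR = 234 × 0.1027 = 24.03 K
Heat flows outward, so T_out = T_in − ΔT = 20.1 − 24.03 = -3.93 °C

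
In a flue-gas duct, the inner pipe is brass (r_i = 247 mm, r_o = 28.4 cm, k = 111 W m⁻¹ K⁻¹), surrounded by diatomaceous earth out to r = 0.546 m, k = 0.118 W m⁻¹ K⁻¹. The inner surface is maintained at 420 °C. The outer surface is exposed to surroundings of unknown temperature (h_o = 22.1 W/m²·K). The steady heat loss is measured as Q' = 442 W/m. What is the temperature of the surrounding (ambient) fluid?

Sum the resistances:
  R'_brass = ln(0.284/0.247)/(2πk) = 0.1396/(2π·111) = 2.001×10^-4 m·K/W
  R'_diatomaceous earth = ln(0.546/0.284)/(2πk) = 0.6536/(2π·0.118) = 0.8816 m·K/W
  R'_conv,out = 1/(2πr h) = 1/(2π·0.546·22.1) = 0.01319 m·K/W
ΣR = 0.8950 m·K/W
ΔT = Q'·ΣR = 442 × 0.8950 = 395.6 K
Heat flows outward, so T_out = T_in − ΔT = 420 − 395.6 = 24.4 °C

T_out = 24.4 °C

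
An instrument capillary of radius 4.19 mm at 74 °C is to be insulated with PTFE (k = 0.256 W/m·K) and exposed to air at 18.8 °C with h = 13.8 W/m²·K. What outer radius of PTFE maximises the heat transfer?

For a cylinder, r_cr = k_ins/h = 0.256/13.8 = 0.0186 m = 1.86 cm

r_cr = 1.86 cm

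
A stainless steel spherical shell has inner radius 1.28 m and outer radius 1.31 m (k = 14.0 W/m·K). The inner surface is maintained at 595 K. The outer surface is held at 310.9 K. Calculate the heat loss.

Q = 2.79×10^6 W

Q = 4πk·ΔT/(1/r₁ − 1/r₂) = 4π × 14.0 × 284.1 / (1/1.28 − 1/1.31) = 2.79×10^6 W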